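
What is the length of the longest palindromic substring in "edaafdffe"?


Input: "edaafdffe"
Checking substrings for palindromes:
  [4:7] "fdf" (len 3) => palindrome
  [2:4] "aa" (len 2) => palindrome
  [6:8] "ff" (len 2) => palindrome
Longest palindromic substring: "fdf" with length 3

3


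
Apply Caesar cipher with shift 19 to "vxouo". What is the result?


Caesar cipher: shift "vxouo" by 19
  'v' (pos 21) + 19 = pos 14 = 'o'
  'x' (pos 23) + 19 = pos 16 = 'q'
  'o' (pos 14) + 19 = pos 7 = 'h'
  'u' (pos 20) + 19 = pos 13 = 'n'
  'o' (pos 14) + 19 = pos 7 = 'h'
Result: oqhnh

oqhnh


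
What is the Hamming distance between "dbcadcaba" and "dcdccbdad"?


Comparing "dbcadcaba" and "dcdccbdad" position by position:
  Position 0: 'd' vs 'd' => same
  Position 1: 'b' vs 'c' => differ
  Position 2: 'c' vs 'd' => differ
  Position 3: 'a' vs 'c' => differ
  Position 4: 'd' vs 'c' => differ
  Position 5: 'c' vs 'b' => differ
  Position 6: 'a' vs 'd' => differ
  Position 7: 'b' vs 'a' => differ
  Position 8: 'a' vs 'd' => differ
Total differences (Hamming distance): 8

8


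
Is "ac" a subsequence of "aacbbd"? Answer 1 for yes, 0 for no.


Check if "ac" is a subsequence of "aacbbd"
Greedy scan:
  Position 0 ('a'): matches sub[0] = 'a'
  Position 1 ('a'): no match needed
  Position 2 ('c'): matches sub[1] = 'c'
  Position 3 ('b'): no match needed
  Position 4 ('b'): no match needed
  Position 5 ('d'): no match needed
All 2 characters matched => is a subsequence

1


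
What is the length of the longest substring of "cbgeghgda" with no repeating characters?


Input: "cbgeghgda"
Sliding window (track last position of each char):
  Position 0 ('c'): window [0,0] length 1 -- new best
  Position 1 ('b'): window [0,1] length 2 -- new best
  Position 2 ('g'): window [0,2] length 3 -- new best
  Position 3 ('e'): window [0,3] length 4 -- new best
  Position 4 ('g'): repeat (last at 2), move window start to 3
  Position 4 ('g'): window [3,4] length 2
  Position 5 ('h'): window [3,5] length 3
  Position 6 ('g'): repeat (last at 4), move window start to 5
  Position 6 ('g'): window [5,6] length 2
  Position 7 ('d'): window [5,7] length 3
  Position 8 ('a'): window [5,8] length 4
Longest substring with no repeats: "cbge" with length 4

4


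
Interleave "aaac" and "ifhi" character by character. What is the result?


Interleaving "aaac" and "ifhi":
  Position 0: 'a' from first, 'i' from second => "ai"
  Position 1: 'a' from first, 'f' from second => "af"
  Position 2: 'a' from first, 'h' from second => "ah"
  Position 3: 'c' from first, 'i' from second => "ci"
Result: aiafahci

aiafahci


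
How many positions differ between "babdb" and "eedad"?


Comparing "babdb" and "eedad" position by position:
  Position 0: 'b' vs 'e' => DIFFER
  Position 1: 'a' vs 'e' => DIFFER
  Position 2: 'b' vs 'd' => DIFFER
  Position 3: 'd' vs 'a' => DIFFER
  Position 4: 'b' vs 'd' => DIFFER
Positions that differ: 5

5


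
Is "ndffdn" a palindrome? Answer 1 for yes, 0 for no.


Input: ndffdn
Reversed: ndffdn
  Compare pos 0 ('n') with pos 5 ('n'): match
  Compare pos 1 ('d') with pos 4 ('d'): match
  Compare pos 2 ('f') with pos 3 ('f'): match
Result: palindrome

1


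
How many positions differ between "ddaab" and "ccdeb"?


Comparing "ddaab" and "ccdeb" position by position:
  Position 0: 'd' vs 'c' => DIFFER
  Position 1: 'd' vs 'c' => DIFFER
  Position 2: 'a' vs 'd' => DIFFER
  Position 3: 'a' vs 'e' => DIFFER
  Position 4: 'b' vs 'b' => same
Positions that differ: 4

4


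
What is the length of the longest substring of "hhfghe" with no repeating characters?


Input: "hhfghe"
Sliding window (track last position of each char):
  Position 0 ('h'): window [0,0] length 1 -- new best
  Position 1 ('h'): repeat (last at 0), move window start to 1
  Position 1 ('h'): window [1,1] length 1
  Position 2 ('f'): window [1,2] length 2 -- new best
  Position 3 ('g'): window [1,3] length 3 -- new best
  Position 4 ('h'): repeat (last at 1), move window start to 2
  Position 4 ('h'): window [2,4] length 3
  Position 5 ('e'): window [2,5] length 4 -- new best
Longest substring with no repeats: "fghe" with length 4

4


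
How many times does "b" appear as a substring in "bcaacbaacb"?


Searching for "b" in "bcaacbaacb"
Scanning each position:
  Position 0: "b" => MATCH
  Position 1: "c" => no
  Position 2: "a" => no
  Position 3: "a" => no
  Position 4: "c" => no
  Position 5: "b" => MATCH
  Position 6: "a" => no
  Position 7: "a" => no
  Position 8: "c" => no
  Position 9: "b" => MATCH
Total occurrences: 3

3


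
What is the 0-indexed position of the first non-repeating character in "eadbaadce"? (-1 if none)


Input: eadbaadce
Character frequencies:
  'a': 3
  'b': 1
  'c': 1
  'd': 2
  'e': 2
Scanning left to right for freq == 1:
  Position 0 ('e'): freq=2, skip
  Position 1 ('a'): freq=3, skip
  Position 2 ('d'): freq=2, skip
  Position 3 ('b'): unique! => answer = 3

3


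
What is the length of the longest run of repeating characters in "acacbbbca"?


Input: "acacbbbca"
Scanning for longest run:
  Position 1 ('c'): new char, reset run to 1
  Position 2 ('a'): new char, reset run to 1
  Position 3 ('c'): new char, reset run to 1
  Position 4 ('b'): new char, reset run to 1
  Position 5 ('b'): continues run of 'b', length=2
  Position 6 ('b'): continues run of 'b', length=3
  Position 7 ('c'): new char, reset run to 1
  Position 8 ('a'): new char, reset run to 1
Longest run: 'b' with length 3

3


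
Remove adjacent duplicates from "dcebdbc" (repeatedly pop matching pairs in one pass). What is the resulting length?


Input: dcebdbc
Stack-based adjacent duplicate removal:
  Read 'd': push. Stack: d
  Read 'c': push. Stack: dc
  Read 'e': push. Stack: dce
  Read 'b': push. Stack: dceb
  Read 'd': push. Stack: dcebd
  Read 'b': push. Stack: dcebdb
  Read 'c': push. Stack: dcebdbc
Final stack: "dcebdbc" (length 7)

7


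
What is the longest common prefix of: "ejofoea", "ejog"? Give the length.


Words: ejofoea, ejog
  Position 0: all 'e' => match
  Position 1: all 'j' => match
  Position 2: all 'o' => match
  Position 3: ('f', 'g') => mismatch, stop
LCP = "ejo" (length 3)

3


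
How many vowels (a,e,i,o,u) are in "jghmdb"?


Input: jghmdb
Checking each character:
  'j' at position 0: consonant
  'g' at position 1: consonant
  'h' at position 2: consonant
  'm' at position 3: consonant
  'd' at position 4: consonant
  'b' at position 5: consonant
Total vowels: 0

0


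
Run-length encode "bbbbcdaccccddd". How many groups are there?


Input: bbbbcdaccccddd
Scanning for consecutive runs:
  Group 1: 'b' x 4 (positions 0-3)
  Group 2: 'c' x 1 (positions 4-4)
  Group 3: 'd' x 1 (positions 5-5)
  Group 4: 'a' x 1 (positions 6-6)
  Group 5: 'c' x 4 (positions 7-10)
  Group 6: 'd' x 3 (positions 11-13)
Total groups: 6

6


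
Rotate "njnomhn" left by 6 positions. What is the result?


Input: "njnomhn", rotate left by 6
First 6 characters: "njnomh"
Remaining characters: "n"
Concatenate remaining + first: "n" + "njnomh" = "nnjnomh"

nnjnomh


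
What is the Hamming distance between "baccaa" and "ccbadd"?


Comparing "baccaa" and "ccbadd" position by position:
  Position 0: 'b' vs 'c' => differ
  Position 1: 'a' vs 'c' => differ
  Position 2: 'c' vs 'b' => differ
  Position 3: 'c' vs 'a' => differ
  Position 4: 'a' vs 'd' => differ
  Position 5: 'a' vs 'd' => differ
Total differences (Hamming distance): 6

6


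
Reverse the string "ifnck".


Input: ifnck
Reading characters right to left:
  Position 4: 'k'
  Position 3: 'c'
  Position 2: 'n'
  Position 1: 'f'
  Position 0: 'i'
Reversed: kcnfi

kcnfi


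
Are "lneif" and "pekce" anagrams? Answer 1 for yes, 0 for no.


Strings: "lneif", "pekce"
Sorted first:  efiln
Sorted second: ceekp
Differ at position 0: 'e' vs 'c' => not anagrams

0


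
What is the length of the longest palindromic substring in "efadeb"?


Input: "efadeb"
Checking substrings for palindromes:
  No multi-char palindromic substrings found
Longest palindromic substring: "e" with length 1

1


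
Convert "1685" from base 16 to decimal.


Input: "1685" in base 16
Positional expansion:
  Digit '1' (value 1) x 16^3 = 4096
  Digit '6' (value 6) x 16^2 = 1536
  Digit '8' (value 8) x 16^1 = 128
  Digit '5' (value 5) x 16^0 = 5
Sum = 5765

5765


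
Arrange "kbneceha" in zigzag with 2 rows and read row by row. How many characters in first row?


Zigzag "kbneceha" into 2 rows:
Placing characters:
  'k' => row 0
  'b' => row 1
  'n' => row 0
  'e' => row 1
  'c' => row 0
  'e' => row 1
  'h' => row 0
  'a' => row 1
Rows:
  Row 0: "knch"
  Row 1: "beea"
First row length: 4

4


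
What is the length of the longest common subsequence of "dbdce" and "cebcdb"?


LCS of "dbdce" and "cebcdb"
DP table:
           c    e    b    c    d    b
      0    0    0    0    0    0    0
  d   0    0    0    0    0    1    1
  b   0    0    0    1    1    1    2
  d   0    0    0    1    1    2    2
  c   0    1    1    1    2    2    2
  e   0    1    2    2    2    2    2
LCS length = dp[5][6] = 2

2


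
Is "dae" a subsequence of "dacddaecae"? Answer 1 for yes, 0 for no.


Check if "dae" is a subsequence of "dacddaecae"
Greedy scan:
  Position 0 ('d'): matches sub[0] = 'd'
  Position 1 ('a'): matches sub[1] = 'a'
  Position 2 ('c'): no match needed
  Position 3 ('d'): no match needed
  Position 4 ('d'): no match needed
  Position 5 ('a'): no match needed
  Position 6 ('e'): matches sub[2] = 'e'
  Position 7 ('c'): no match needed
  Position 8 ('a'): no match needed
  Position 9 ('e'): no match needed
All 3 characters matched => is a subsequence

1


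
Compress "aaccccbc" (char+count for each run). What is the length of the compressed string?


Input: aaccccbc
Runs:
  'a' x 2 => "a2"
  'c' x 4 => "c4"
  'b' x 1 => "b1"
  'c' x 1 => "c1"
Compressed: "a2c4b1c1"
Compressed length: 8

8


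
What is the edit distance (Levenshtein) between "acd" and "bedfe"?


Computing edit distance: "acd" -> "bedfe"
DP table:
           b    e    d    f    e
      0    1    2    3    4    5
  a   1    1    2    3    4    5
  c   2    2    2    3    4    5
  d   3    3    3    2    3    4
Edit distance = dp[3][5] = 4

4


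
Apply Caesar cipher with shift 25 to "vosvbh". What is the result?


Caesar cipher: shift "vosvbh" by 25
  'v' (pos 21) + 25 = pos 20 = 'u'
  'o' (pos 14) + 25 = pos 13 = 'n'
  's' (pos 18) + 25 = pos 17 = 'r'
  'v' (pos 21) + 25 = pos 20 = 'u'
  'b' (pos 1) + 25 = pos 0 = 'a'
  'h' (pos 7) + 25 = pos 6 = 'g'
Result: unruag

unruag


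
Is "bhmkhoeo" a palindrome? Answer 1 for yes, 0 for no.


Input: bhmkhoeo
Reversed: oeohkmhb
  Compare pos 0 ('b') with pos 7 ('o'): MISMATCH
  Compare pos 1 ('h') with pos 6 ('e'): MISMATCH
  Compare pos 2 ('m') with pos 5 ('o'): MISMATCH
  Compare pos 3 ('k') with pos 4 ('h'): MISMATCH
Result: not a palindrome

0


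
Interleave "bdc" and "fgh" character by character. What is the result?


Interleaving "bdc" and "fgh":
  Position 0: 'b' from first, 'f' from second => "bf"
  Position 1: 'd' from first, 'g' from second => "dg"
  Position 2: 'c' from first, 'h' from second => "ch"
Result: bfdgch

bfdgch


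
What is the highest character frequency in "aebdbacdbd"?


Input: aebdbacdbd
Character counts:
  'a': 2
  'b': 3
  'c': 1
  'd': 3
  'e': 1
Maximum frequency: 3

3


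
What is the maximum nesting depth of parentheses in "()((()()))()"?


Input: "()((()()))()"
Tracking depth:
  Position 0 '(': depth becomes 1
  Position 1 ')': depth becomes 0
  Position 2 '(': depth becomes 1
  Position 3 '(': depth becomes 2
  Position 4 '(': depth becomes 3
  Position 5 ')': depth becomes 2
  Position 6 '(': depth becomes 3
  Position 7 ')': depth becomes 2
  Position 8 ')': depth becomes 1
  Position 9 ')': depth becomes 0
  Position 10 '(': depth becomes 1
  Position 11 ')': depth becomes 0
Maximum depth reached: 3

3


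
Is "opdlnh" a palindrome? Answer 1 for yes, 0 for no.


Input: opdlnh
Reversed: hnldpo
  Compare pos 0 ('o') with pos 5 ('h'): MISMATCH
  Compare pos 1 ('p') with pos 4 ('n'): MISMATCH
  Compare pos 2 ('d') with pos 3 ('l'): MISMATCH
Result: not a palindrome

0


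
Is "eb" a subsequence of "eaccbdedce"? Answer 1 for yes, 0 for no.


Check if "eb" is a subsequence of "eaccbdedce"
Greedy scan:
  Position 0 ('e'): matches sub[0] = 'e'
  Position 1 ('a'): no match needed
  Position 2 ('c'): no match needed
  Position 3 ('c'): no match needed
  Position 4 ('b'): matches sub[1] = 'b'
  Position 5 ('d'): no match needed
  Position 6 ('e'): no match needed
  Position 7 ('d'): no match needed
  Position 8 ('c'): no match needed
  Position 9 ('e'): no match needed
All 2 characters matched => is a subsequence

1


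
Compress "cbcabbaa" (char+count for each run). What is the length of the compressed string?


Input: cbcabbaa
Runs:
  'c' x 1 => "c1"
  'b' x 1 => "b1"
  'c' x 1 => "c1"
  'a' x 1 => "a1"
  'b' x 2 => "b2"
  'a' x 2 => "a2"
Compressed: "c1b1c1a1b2a2"
Compressed length: 12

12


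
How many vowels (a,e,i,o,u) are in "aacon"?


Input: aacon
Checking each character:
  'a' at position 0: vowel (running total: 1)
  'a' at position 1: vowel (running total: 2)
  'c' at position 2: consonant
  'o' at position 3: vowel (running total: 3)
  'n' at position 4: consonant
Total vowels: 3

3


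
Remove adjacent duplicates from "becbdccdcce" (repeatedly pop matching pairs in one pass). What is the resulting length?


Input: becbdccdcce
Stack-based adjacent duplicate removal:
  Read 'b': push. Stack: b
  Read 'e': push. Stack: be
  Read 'c': push. Stack: bec
  Read 'b': push. Stack: becb
  Read 'd': push. Stack: becbd
  Read 'c': push. Stack: becbdc
  Read 'c': matches stack top 'c' => pop. Stack: becbd
  Read 'd': matches stack top 'd' => pop. Stack: becb
  Read 'c': push. Stack: becbc
  Read 'c': matches stack top 'c' => pop. Stack: becb
  Read 'e': push. Stack: becbe
Final stack: "becbe" (length 5)

5


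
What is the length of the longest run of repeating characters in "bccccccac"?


Input: "bccccccac"
Scanning for longest run:
  Position 1 ('c'): new char, reset run to 1
  Position 2 ('c'): continues run of 'c', length=2
  Position 3 ('c'): continues run of 'c', length=3
  Position 4 ('c'): continues run of 'c', length=4
  Position 5 ('c'): continues run of 'c', length=5
  Position 6 ('c'): continues run of 'c', length=6
  Position 7 ('a'): new char, reset run to 1
  Position 8 ('c'): new char, reset run to 1
Longest run: 'c' with length 6

6


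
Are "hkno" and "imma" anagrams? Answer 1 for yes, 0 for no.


Strings: "hkno", "imma"
Sorted first:  hkno
Sorted second: aimm
Differ at position 0: 'h' vs 'a' => not anagrams

0


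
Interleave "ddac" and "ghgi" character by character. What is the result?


Interleaving "ddac" and "ghgi":
  Position 0: 'd' from first, 'g' from second => "dg"
  Position 1: 'd' from first, 'h' from second => "dh"
  Position 2: 'a' from first, 'g' from second => "ag"
  Position 3: 'c' from first, 'i' from second => "ci"
Result: dgdhagci

dgdhagci


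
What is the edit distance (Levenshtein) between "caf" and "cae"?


Computing edit distance: "caf" -> "cae"
DP table:
           c    a    e
      0    1    2    3
  c   1    0    1    2
  a   2    1    0    1
  f   3    2    1    1
Edit distance = dp[3][3] = 1

1


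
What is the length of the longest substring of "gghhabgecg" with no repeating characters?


Input: "gghhabgecg"
Sliding window (track last position of each char):
  Position 0 ('g'): window [0,0] length 1 -- new best
  Position 1 ('g'): repeat (last at 0), move window start to 1
  Position 1 ('g'): window [1,1] length 1
  Position 2 ('h'): window [1,2] length 2 -- new best
  Position 3 ('h'): repeat (last at 2), move window start to 3
  Position 3 ('h'): window [3,3] length 1
  Position 4 ('a'): window [3,4] length 2
  Position 5 ('b'): window [3,5] length 3 -- new best
  Position 6 ('g'): window [3,6] length 4 -- new best
  Position 7 ('e'): window [3,7] length 5 -- new best
  Position 8 ('c'): window [3,8] length 6 -- new best
  Position 9 ('g'): repeat (last at 6), move window start to 7
  Position 9 ('g'): window [7,9] length 3
Longest substring with no repeats: "habgec" with length 6

6


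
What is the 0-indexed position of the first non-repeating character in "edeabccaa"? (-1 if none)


Input: edeabccaa
Character frequencies:
  'a': 3
  'b': 1
  'c': 2
  'd': 1
  'e': 2
Scanning left to right for freq == 1:
  Position 0 ('e'): freq=2, skip
  Position 1 ('d'): unique! => answer = 1

1


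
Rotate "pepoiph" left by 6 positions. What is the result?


Input: "pepoiph", rotate left by 6
First 6 characters: "pepoip"
Remaining characters: "h"
Concatenate remaining + first: "h" + "pepoip" = "hpepoip"

hpepoip


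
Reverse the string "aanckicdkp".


Input: aanckicdkp
Reading characters right to left:
  Position 9: 'p'
  Position 8: 'k'
  Position 7: 'd'
  Position 6: 'c'
  Position 5: 'i'
  Position 4: 'k'
  Position 3: 'c'
  Position 2: 'n'
  Position 1: 'a'
  Position 0: 'a'
Reversed: pkdcikcnaa

pkdcikcnaa


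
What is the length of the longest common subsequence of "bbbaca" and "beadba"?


LCS of "bbbaca" and "beadba"
DP table:
           b    e    a    d    b    a
      0    0    0    0    0    0    0
  b   0    1    1    1    1    1    1
  b   0    1    1    1    1    2    2
  b   0    1    1    1    1    2    2
  a   0    1    1    2    2    2    3
  c   0    1    1    2    2    2    3
  a   0    1    1    2    2    2    3
LCS length = dp[6][6] = 3

3


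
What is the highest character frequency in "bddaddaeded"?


Input: bddaddaeded
Character counts:
  'a': 2
  'b': 1
  'd': 6
  'e': 2
Maximum frequency: 6

6


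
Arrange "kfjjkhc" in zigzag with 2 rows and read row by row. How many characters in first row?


Zigzag "kfjjkhc" into 2 rows:
Placing characters:
  'k' => row 0
  'f' => row 1
  'j' => row 0
  'j' => row 1
  'k' => row 0
  'h' => row 1
  'c' => row 0
Rows:
  Row 0: "kjkc"
  Row 1: "fjh"
First row length: 4

4


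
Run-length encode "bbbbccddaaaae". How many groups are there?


Input: bbbbccddaaaae
Scanning for consecutive runs:
  Group 1: 'b' x 4 (positions 0-3)
  Group 2: 'c' x 2 (positions 4-5)
  Group 3: 'd' x 2 (positions 6-7)
  Group 4: 'a' x 4 (positions 8-11)
  Group 5: 'e' x 1 (positions 12-12)
Total groups: 5

5


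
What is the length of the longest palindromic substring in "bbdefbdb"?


Input: "bbdefbdb"
Checking substrings for palindromes:
  [5:8] "bdb" (len 3) => palindrome
  [0:2] "bb" (len 2) => palindrome
Longest palindromic substring: "bdb" with length 3

3


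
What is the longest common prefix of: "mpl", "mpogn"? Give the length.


Words: mpl, mpogn
  Position 0: all 'm' => match
  Position 1: all 'p' => match
  Position 2: ('l', 'o') => mismatch, stop
LCP = "mp" (length 2)

2


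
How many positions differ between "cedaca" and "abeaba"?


Comparing "cedaca" and "abeaba" position by position:
  Position 0: 'c' vs 'a' => DIFFER
  Position 1: 'e' vs 'b' => DIFFER
  Position 2: 'd' vs 'e' => DIFFER
  Position 3: 'a' vs 'a' => same
  Position 4: 'c' vs 'b' => DIFFER
  Position 5: 'a' vs 'a' => same
Positions that differ: 4

4


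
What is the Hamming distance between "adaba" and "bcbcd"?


Comparing "adaba" and "bcbcd" position by position:
  Position 0: 'a' vs 'b' => differ
  Position 1: 'd' vs 'c' => differ
  Position 2: 'a' vs 'b' => differ
  Position 3: 'b' vs 'c' => differ
  Position 4: 'a' vs 'd' => differ
Total differences (Hamming distance): 5

5


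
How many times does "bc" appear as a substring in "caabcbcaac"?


Searching for "bc" in "caabcbcaac"
Scanning each position:
  Position 0: "ca" => no
  Position 1: "aa" => no
  Position 2: "ab" => no
  Position 3: "bc" => MATCH
  Position 4: "cb" => no
  Position 5: "bc" => MATCH
  Position 6: "ca" => no
  Position 7: "aa" => no
  Position 8: "ac" => no
Total occurrences: 2

2


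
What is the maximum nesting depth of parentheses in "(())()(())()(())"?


Input: "(())()(())()(())"
Tracking depth:
  Position 0 '(': depth becomes 1
  Position 1 '(': depth becomes 2
  Position 2 ')': depth becomes 1
  Position 3 ')': depth becomes 0
  Position 4 '(': depth becomes 1
  Position 5 ')': depth becomes 0
  Position 6 '(': depth becomes 1
  Position 7 '(': depth becomes 2
  Position 8 ')': depth becomes 1
  Position 9 ')': depth becomes 0
  Position 10 '(': depth becomes 1
  Position 11 ')': depth becomes 0
  Position 12 '(': depth becomes 1
  Position 13 '(': depth becomes 2
  Position 14 ')': depth becomes 1
  Position 15 ')': depth becomes 0
Maximum depth reached: 2

2


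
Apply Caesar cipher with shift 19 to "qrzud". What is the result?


Caesar cipher: shift "qrzud" by 19
  'q' (pos 16) + 19 = pos 9 = 'j'
  'r' (pos 17) + 19 = pos 10 = 'k'
  'z' (pos 25) + 19 = pos 18 = 's'
  'u' (pos 20) + 19 = pos 13 = 'n'
  'd' (pos 3) + 19 = pos 22 = 'w'
Result: jksnw

jksnw


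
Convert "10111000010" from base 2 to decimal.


Input: "10111000010" in base 2
Positional expansion:
  Digit '1' (value 1) x 2^10 = 1024
  Digit '0' (value 0) x 2^9 = 0
  Digit '1' (value 1) x 2^8 = 256
  Digit '1' (value 1) x 2^7 = 128
  Digit '1' (value 1) x 2^6 = 64
  Digit '0' (value 0) x 2^5 = 0
  Digit '0' (value 0) x 2^4 = 0
  Digit '0' (value 0) x 2^3 = 0
  Digit '0' (value 0) x 2^2 = 0
  Digit '1' (value 1) x 2^1 = 2
  Digit '0' (value 0) x 2^0 = 0
Sum = 1474

1474


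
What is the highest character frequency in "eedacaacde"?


Input: eedacaacde
Character counts:
  'a': 3
  'c': 2
  'd': 2
  'e': 3
Maximum frequency: 3

3


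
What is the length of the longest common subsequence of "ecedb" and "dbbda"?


LCS of "ecedb" and "dbbda"
DP table:
           d    b    b    d    a
      0    0    0    0    0    0
  e   0    0    0    0    0    0
  c   0    0    0    0    0    0
  e   0    0    0    0    0    0
  d   0    1    1    1    1    1
  b   0    1    2    2    2    2
LCS length = dp[5][5] = 2

2


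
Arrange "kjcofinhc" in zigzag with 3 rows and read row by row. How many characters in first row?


Zigzag "kjcofinhc" into 3 rows:
Placing characters:
  'k' => row 0
  'j' => row 1
  'c' => row 2
  'o' => row 1
  'f' => row 0
  'i' => row 1
  'n' => row 2
  'h' => row 1
  'c' => row 0
Rows:
  Row 0: "kfc"
  Row 1: "joih"
  Row 2: "cn"
First row length: 3

3


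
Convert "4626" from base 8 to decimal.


Input: "4626" in base 8
Positional expansion:
  Digit '4' (value 4) x 8^3 = 2048
  Digit '6' (value 6) x 8^2 = 384
  Digit '2' (value 2) x 8^1 = 16
  Digit '6' (value 6) x 8^0 = 6
Sum = 2454

2454


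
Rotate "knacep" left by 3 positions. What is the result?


Input: "knacep", rotate left by 3
First 3 characters: "kna"
Remaining characters: "cep"
Concatenate remaining + first: "cep" + "kna" = "cepkna"

cepkna


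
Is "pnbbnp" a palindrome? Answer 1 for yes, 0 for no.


Input: pnbbnp
Reversed: pnbbnp
  Compare pos 0 ('p') with pos 5 ('p'): match
  Compare pos 1 ('n') with pos 4 ('n'): match
  Compare pos 2 ('b') with pos 3 ('b'): match
Result: palindrome

1


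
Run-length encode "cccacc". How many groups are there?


Input: cccacc
Scanning for consecutive runs:
  Group 1: 'c' x 3 (positions 0-2)
  Group 2: 'a' x 1 (positions 3-3)
  Group 3: 'c' x 2 (positions 4-5)
Total groups: 3

3


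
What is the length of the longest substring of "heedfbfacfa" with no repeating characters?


Input: "heedfbfacfa"
Sliding window (track last position of each char):
  Position 0 ('h'): window [0,0] length 1 -- new best
  Position 1 ('e'): window [0,1] length 2 -- new best
  Position 2 ('e'): repeat (last at 1), move window start to 2
  Position 2 ('e'): window [2,2] length 1
  Position 3 ('d'): window [2,3] length 2
  Position 4 ('f'): window [2,4] length 3 -- new best
  Position 5 ('b'): window [2,5] length 4 -- new best
  Position 6 ('f'): repeat (last at 4), move window start to 5
  Position 6 ('f'): window [5,6] length 2
  Position 7 ('a'): window [5,7] length 3
  Position 8 ('c'): window [5,8] length 4
  Position 9 ('f'): repeat (last at 6), move window start to 7
  Position 9 ('f'): window [7,9] length 3
  Position 10 ('a'): repeat (last at 7), move window start to 8
  Position 10 ('a'): window [8,10] length 3
Longest substring with no repeats: "edfb" with length 4

4


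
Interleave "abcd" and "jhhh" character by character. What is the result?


Interleaving "abcd" and "jhhh":
  Position 0: 'a' from first, 'j' from second => "aj"
  Position 1: 'b' from first, 'h' from second => "bh"
  Position 2: 'c' from first, 'h' from second => "ch"
  Position 3: 'd' from first, 'h' from second => "dh"
Result: ajbhchdh

ajbhchdh


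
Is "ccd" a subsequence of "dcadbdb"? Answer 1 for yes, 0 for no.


Check if "ccd" is a subsequence of "dcadbdb"
Greedy scan:
  Position 0 ('d'): no match needed
  Position 1 ('c'): matches sub[0] = 'c'
  Position 2 ('a'): no match needed
  Position 3 ('d'): no match needed
  Position 4 ('b'): no match needed
  Position 5 ('d'): no match needed
  Position 6 ('b'): no match needed
Only matched 1/3 characters => not a subsequence

0


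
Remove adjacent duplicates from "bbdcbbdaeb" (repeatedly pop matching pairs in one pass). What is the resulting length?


Input: bbdcbbdaeb
Stack-based adjacent duplicate removal:
  Read 'b': push. Stack: b
  Read 'b': matches stack top 'b' => pop. Stack: (empty)
  Read 'd': push. Stack: d
  Read 'c': push. Stack: dc
  Read 'b': push. Stack: dcb
  Read 'b': matches stack top 'b' => pop. Stack: dc
  Read 'd': push. Stack: dcd
  Read 'a': push. Stack: dcda
  Read 'e': push. Stack: dcdae
  Read 'b': push. Stack: dcdaeb
Final stack: "dcdaeb" (length 6)

6


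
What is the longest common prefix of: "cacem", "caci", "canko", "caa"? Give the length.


Words: cacem, caci, canko, caa
  Position 0: all 'c' => match
  Position 1: all 'a' => match
  Position 2: ('c', 'c', 'n', 'a') => mismatch, stop
LCP = "ca" (length 2)

2


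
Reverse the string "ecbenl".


Input: ecbenl
Reading characters right to left:
  Position 5: 'l'
  Position 4: 'n'
  Position 3: 'e'
  Position 2: 'b'
  Position 1: 'c'
  Position 0: 'e'
Reversed: lnebce

lnebce


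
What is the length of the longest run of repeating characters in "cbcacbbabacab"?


Input: "cbcacbbabacab"
Scanning for longest run:
  Position 1 ('b'): new char, reset run to 1
  Position 2 ('c'): new char, reset run to 1
  Position 3 ('a'): new char, reset run to 1
  Position 4 ('c'): new char, reset run to 1
  Position 5 ('b'): new char, reset run to 1
  Position 6 ('b'): continues run of 'b', length=2
  Position 7 ('a'): new char, reset run to 1
  Position 8 ('b'): new char, reset run to 1
  Position 9 ('a'): new char, reset run to 1
  Position 10 ('c'): new char, reset run to 1
  Position 11 ('a'): new char, reset run to 1
  Position 12 ('b'): new char, reset run to 1
Longest run: 'b' with length 2

2


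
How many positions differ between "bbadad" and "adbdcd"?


Comparing "bbadad" and "adbdcd" position by position:
  Position 0: 'b' vs 'a' => DIFFER
  Position 1: 'b' vs 'd' => DIFFER
  Position 2: 'a' vs 'b' => DIFFER
  Position 3: 'd' vs 'd' => same
  Position 4: 'a' vs 'c' => DIFFER
  Position 5: 'd' vs 'd' => same
Positions that differ: 4

4


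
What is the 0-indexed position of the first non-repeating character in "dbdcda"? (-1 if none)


Input: dbdcda
Character frequencies:
  'a': 1
  'b': 1
  'c': 1
  'd': 3
Scanning left to right for freq == 1:
  Position 0 ('d'): freq=3, skip
  Position 1 ('b'): unique! => answer = 1

1


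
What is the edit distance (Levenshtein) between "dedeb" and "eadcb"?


Computing edit distance: "dedeb" -> "eadcb"
DP table:
           e    a    d    c    b
      0    1    2    3    4    5
  d   1    1    2    2    3    4
  e   2    1    2    3    3    4
  d   3    2    2    2    3    4
  e   4    3    3    3    3    4
  b   5    4    4    4    4    3
Edit distance = dp[5][5] = 3

3


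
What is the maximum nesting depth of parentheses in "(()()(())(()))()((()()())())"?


Input: "(()()(())(()))()((()()())())"
Tracking depth:
  Position 0 '(': depth becomes 1
  Position 1 '(': depth becomes 2
  Position 2 ')': depth becomes 1
  Position 3 '(': depth becomes 2
  Position 4 ')': depth becomes 1
  Position 5 '(': depth becomes 2
  Position 6 '(': depth becomes 3
  Position 7 ')': depth becomes 2
  Position 8 ')': depth becomes 1
  Position 9 '(': depth becomes 2
  Position 10 '(': depth becomes 3
  Position 11 ')': depth becomes 2
  Position 12 ')': depth becomes 1
  Position 13 ')': depth becomes 0
  Position 14 '(': depth becomes 1
  Position 15 ')': depth becomes 0
  Position 16 '(': depth becomes 1
  Position 17 '(': depth becomes 2
  Position 18 '(': depth becomes 3
  Position 19 ')': depth becomes 2
  Position 20 '(': depth becomes 3
  Position 21 ')': depth becomes 2
  Position 22 '(': depth becomes 3
  Position 23 ')': depth becomes 2
  Position 24 ')': depth becomes 1
  Position 25 '(': depth becomes 2
  Position 26 ')': depth becomes 1
  Position 27 ')': depth becomes 0
Maximum depth reached: 3

3


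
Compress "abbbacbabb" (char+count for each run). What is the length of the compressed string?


Input: abbbacbabb
Runs:
  'a' x 1 => "a1"
  'b' x 3 => "b3"
  'a' x 1 => "a1"
  'c' x 1 => "c1"
  'b' x 1 => "b1"
  'a' x 1 => "a1"
  'b' x 2 => "b2"
Compressed: "a1b3a1c1b1a1b2"
Compressed length: 14

14


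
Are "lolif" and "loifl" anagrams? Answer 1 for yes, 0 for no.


Strings: "lolif", "loifl"
Sorted first:  fillo
Sorted second: fillo
Sorted forms match => anagrams

1


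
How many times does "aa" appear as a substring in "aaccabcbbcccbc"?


Searching for "aa" in "aaccabcbbcccbc"
Scanning each position:
  Position 0: "aa" => MATCH
  Position 1: "ac" => no
  Position 2: "cc" => no
  Position 3: "ca" => no
  Position 4: "ab" => no
  Position 5: "bc" => no
  Position 6: "cb" => no
  Position 7: "bb" => no
  Position 8: "bc" => no
  Position 9: "cc" => no
  Position 10: "cc" => no
  Position 11: "cb" => no
  Position 12: "bc" => no
Total occurrences: 1

1


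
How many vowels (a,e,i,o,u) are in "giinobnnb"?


Input: giinobnnb
Checking each character:
  'g' at position 0: consonant
  'i' at position 1: vowel (running total: 1)
  'i' at position 2: vowel (running total: 2)
  'n' at position 3: consonant
  'o' at position 4: vowel (running total: 3)
  'b' at position 5: consonant
  'n' at position 6: consonant
  'n' at position 7: consonant
  'b' at position 8: consonant
Total vowels: 3

3


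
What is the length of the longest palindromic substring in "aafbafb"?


Input: "aafbafb"
Checking substrings for palindromes:
  [0:2] "aa" (len 2) => palindrome
Longest palindromic substring: "aa" with length 2

2


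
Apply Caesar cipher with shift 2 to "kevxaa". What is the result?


Caesar cipher: shift "kevxaa" by 2
  'k' (pos 10) + 2 = pos 12 = 'm'
  'e' (pos 4) + 2 = pos 6 = 'g'
  'v' (pos 21) + 2 = pos 23 = 'x'
  'x' (pos 23) + 2 = pos 25 = 'z'
  'a' (pos 0) + 2 = pos 2 = 'c'
  'a' (pos 0) + 2 = pos 2 = 'c'
Result: mgxzcc

mgxzcc


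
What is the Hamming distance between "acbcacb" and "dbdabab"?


Comparing "acbcacb" and "dbdabab" position by position:
  Position 0: 'a' vs 'd' => differ
  Position 1: 'c' vs 'b' => differ
  Position 2: 'b' vs 'd' => differ
  Position 3: 'c' vs 'a' => differ
  Position 4: 'a' vs 'b' => differ
  Position 5: 'c' vs 'a' => differ
  Position 6: 'b' vs 'b' => same
Total differences (Hamming distance): 6

6


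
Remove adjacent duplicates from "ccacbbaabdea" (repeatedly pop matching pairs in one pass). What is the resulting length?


Input: ccacbbaabdea
Stack-based adjacent duplicate removal:
  Read 'c': push. Stack: c
  Read 'c': matches stack top 'c' => pop. Stack: (empty)
  Read 'a': push. Stack: a
  Read 'c': push. Stack: ac
  Read 'b': push. Stack: acb
  Read 'b': matches stack top 'b' => pop. Stack: ac
  Read 'a': push. Stack: aca
  Read 'a': matches stack top 'a' => pop. Stack: ac
  Read 'b': push. Stack: acb
  Read 'd': push. Stack: acbd
  Read 'e': push. Stack: acbde
  Read 'a': push. Stack: acbdea
Final stack: "acbdea" (length 6)

6


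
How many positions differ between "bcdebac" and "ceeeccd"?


Comparing "bcdebac" and "ceeeccd" position by position:
  Position 0: 'b' vs 'c' => DIFFER
  Position 1: 'c' vs 'e' => DIFFER
  Position 2: 'd' vs 'e' => DIFFER
  Position 3: 'e' vs 'e' => same
  Position 4: 'b' vs 'c' => DIFFER
  Position 5: 'a' vs 'c' => DIFFER
  Position 6: 'c' vs 'd' => DIFFER
Positions that differ: 6

6


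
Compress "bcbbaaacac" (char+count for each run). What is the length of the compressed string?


Input: bcbbaaacac
Runs:
  'b' x 1 => "b1"
  'c' x 1 => "c1"
  'b' x 2 => "b2"
  'a' x 3 => "a3"
  'c' x 1 => "c1"
  'a' x 1 => "a1"
  'c' x 1 => "c1"
Compressed: "b1c1b2a3c1a1c1"
Compressed length: 14

14


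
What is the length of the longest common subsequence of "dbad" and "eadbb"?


LCS of "dbad" and "eadbb"
DP table:
           e    a    d    b    b
      0    0    0    0    0    0
  d   0    0    0    1    1    1
  b   0    0    0    1    2    2
  a   0    0    1    1    2    2
  d   0    0    1    2    2    2
LCS length = dp[4][5] = 2

2


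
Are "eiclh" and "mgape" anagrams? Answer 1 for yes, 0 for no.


Strings: "eiclh", "mgape"
Sorted first:  cehil
Sorted second: aegmp
Differ at position 0: 'c' vs 'a' => not anagrams

0


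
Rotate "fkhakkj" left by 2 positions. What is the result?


Input: "fkhakkj", rotate left by 2
First 2 characters: "fk"
Remaining characters: "hakkj"
Concatenate remaining + first: "hakkj" + "fk" = "hakkjfk"

hakkjfk


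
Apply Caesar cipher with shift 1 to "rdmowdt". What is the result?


Caesar cipher: shift "rdmowdt" by 1
  'r' (pos 17) + 1 = pos 18 = 's'
  'd' (pos 3) + 1 = pos 4 = 'e'
  'm' (pos 12) + 1 = pos 13 = 'n'
  'o' (pos 14) + 1 = pos 15 = 'p'
  'w' (pos 22) + 1 = pos 23 = 'x'
  'd' (pos 3) + 1 = pos 4 = 'e'
  't' (pos 19) + 1 = pos 20 = 'u'
Result: senpxeu

senpxeu


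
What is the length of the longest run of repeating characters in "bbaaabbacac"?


Input: "bbaaabbacac"
Scanning for longest run:
  Position 1 ('b'): continues run of 'b', length=2
  Position 2 ('a'): new char, reset run to 1
  Position 3 ('a'): continues run of 'a', length=2
  Position 4 ('a'): continues run of 'a', length=3
  Position 5 ('b'): new char, reset run to 1
  Position 6 ('b'): continues run of 'b', length=2
  Position 7 ('a'): new char, reset run to 1
  Position 8 ('c'): new char, reset run to 1
  Position 9 ('a'): new char, reset run to 1
  Position 10 ('c'): new char, reset run to 1
Longest run: 'a' with length 3

3


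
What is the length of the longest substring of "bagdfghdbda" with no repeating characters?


Input: "bagdfghdbda"
Sliding window (track last position of each char):
  Position 0 ('b'): window [0,0] length 1 -- new best
  Position 1 ('a'): window [0,1] length 2 -- new best
  Position 2 ('g'): window [0,2] length 3 -- new best
  Position 3 ('d'): window [0,3] length 4 -- new best
  Position 4 ('f'): window [0,4] length 5 -- new best
  Position 5 ('g'): repeat (last at 2), move window start to 3
  Position 5 ('g'): window [3,5] length 3
  Position 6 ('h'): window [3,6] length 4
  Position 7 ('d'): repeat (last at 3), move window start to 4
  Position 7 ('d'): window [4,7] length 4
  Position 8 ('b'): window [4,8] length 5
  Position 9 ('d'): repeat (last at 7), move window start to 8
  Position 9 ('d'): window [8,9] length 2
  Position 10 ('a'): window [8,10] length 3
Longest substring with no repeats: "bagdf" with length 5

5


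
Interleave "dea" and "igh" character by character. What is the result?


Interleaving "dea" and "igh":
  Position 0: 'd' from first, 'i' from second => "di"
  Position 1: 'e' from first, 'g' from second => "eg"
  Position 2: 'a' from first, 'h' from second => "ah"
Result: diegah

diegah


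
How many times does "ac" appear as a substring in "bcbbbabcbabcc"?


Searching for "ac" in "bcbbbabcbabcc"
Scanning each position:
  Position 0: "bc" => no
  Position 1: "cb" => no
  Position 2: "bb" => no
  Position 3: "bb" => no
  Position 4: "ba" => no
  Position 5: "ab" => no
  Position 6: "bc" => no
  Position 7: "cb" => no
  Position 8: "ba" => no
  Position 9: "ab" => no
  Position 10: "bc" => no
  Position 11: "cc" => no
Total occurrences: 0

0


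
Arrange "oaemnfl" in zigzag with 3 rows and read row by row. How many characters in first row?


Zigzag "oaemnfl" into 3 rows:
Placing characters:
  'o' => row 0
  'a' => row 1
  'e' => row 2
  'm' => row 1
  'n' => row 0
  'f' => row 1
  'l' => row 2
Rows:
  Row 0: "on"
  Row 1: "amf"
  Row 2: "el"
First row length: 2

2


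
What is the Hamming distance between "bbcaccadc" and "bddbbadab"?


Comparing "bbcaccadc" and "bddbbadab" position by position:
  Position 0: 'b' vs 'b' => same
  Position 1: 'b' vs 'd' => differ
  Position 2: 'c' vs 'd' => differ
  Position 3: 'a' vs 'b' => differ
  Position 4: 'c' vs 'b' => differ
  Position 5: 'c' vs 'a' => differ
  Position 6: 'a' vs 'd' => differ
  Position 7: 'd' vs 'a' => differ
  Position 8: 'c' vs 'b' => differ
Total differences (Hamming distance): 8

8


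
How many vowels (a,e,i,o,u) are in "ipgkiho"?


Input: ipgkiho
Checking each character:
  'i' at position 0: vowel (running total: 1)
  'p' at position 1: consonant
  'g' at position 2: consonant
  'k' at position 3: consonant
  'i' at position 4: vowel (running total: 2)
  'h' at position 5: consonant
  'o' at position 6: vowel (running total: 3)
Total vowels: 3

3


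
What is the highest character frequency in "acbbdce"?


Input: acbbdce
Character counts:
  'a': 1
  'b': 2
  'c': 2
  'd': 1
  'e': 1
Maximum frequency: 2

2


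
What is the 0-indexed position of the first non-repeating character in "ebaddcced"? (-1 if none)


Input: ebaddcced
Character frequencies:
  'a': 1
  'b': 1
  'c': 2
  'd': 3
  'e': 2
Scanning left to right for freq == 1:
  Position 0 ('e'): freq=2, skip
  Position 1 ('b'): unique! => answer = 1

1


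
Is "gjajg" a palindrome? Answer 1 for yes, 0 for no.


Input: gjajg
Reversed: gjajg
  Compare pos 0 ('g') with pos 4 ('g'): match
  Compare pos 1 ('j') with pos 3 ('j'): match
Result: palindrome

1


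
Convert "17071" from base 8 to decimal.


Input: "17071" in base 8
Positional expansion:
  Digit '1' (value 1) x 8^4 = 4096
  Digit '7' (value 7) x 8^3 = 3584
  Digit '0' (value 0) x 8^2 = 0
  Digit '7' (value 7) x 8^1 = 56
  Digit '1' (value 1) x 8^0 = 1
Sum = 7737

7737


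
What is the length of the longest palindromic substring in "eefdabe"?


Input: "eefdabe"
Checking substrings for palindromes:
  [0:2] "ee" (len 2) => palindrome
Longest palindromic substring: "ee" with length 2

2


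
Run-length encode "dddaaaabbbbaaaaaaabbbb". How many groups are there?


Input: dddaaaabbbbaaaaaaabbbb
Scanning for consecutive runs:
  Group 1: 'd' x 3 (positions 0-2)
  Group 2: 'a' x 4 (positions 3-6)
  Group 3: 'b' x 4 (positions 7-10)
  Group 4: 'a' x 7 (positions 11-17)
  Group 5: 'b' x 4 (positions 18-21)
Total groups: 5

5


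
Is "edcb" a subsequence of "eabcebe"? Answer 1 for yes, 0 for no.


Check if "edcb" is a subsequence of "eabcebe"
Greedy scan:
  Position 0 ('e'): matches sub[0] = 'e'
  Position 1 ('a'): no match needed
  Position 2 ('b'): no match needed
  Position 3 ('c'): no match needed
  Position 4 ('e'): no match needed
  Position 5 ('b'): no match needed
  Position 6 ('e'): no match needed
Only matched 1/4 characters => not a subsequence

0


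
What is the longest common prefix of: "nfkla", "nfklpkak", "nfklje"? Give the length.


Words: nfkla, nfklpkak, nfklje
  Position 0: all 'n' => match
  Position 1: all 'f' => match
  Position 2: all 'k' => match
  Position 3: all 'l' => match
  Position 4: ('a', 'p', 'j') => mismatch, stop
LCP = "nfkl" (length 4)

4


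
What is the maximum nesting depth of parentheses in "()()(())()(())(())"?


Input: "()()(())()(())(())"
Tracking depth:
  Position 0 '(': depth becomes 1
  Position 1 ')': depth becomes 0
  Position 2 '(': depth becomes 1
  Position 3 ')': depth becomes 0
  Position 4 '(': depth becomes 1
  Position 5 '(': depth becomes 2
  Position 6 ')': depth becomes 1
  Position 7 ')': depth becomes 0
  Position 8 '(': depth becomes 1
  Position 9 ')': depth becomes 0
  Position 10 '(': depth becomes 1
  Position 11 '(': depth becomes 2
  Position 12 ')': depth becomes 1
  Position 13 ')': depth becomes 0
  Position 14 '(': depth becomes 1
  Position 15 '(': depth becomes 2
  Position 16 ')': depth becomes 1
  Position 17 ')': depth becomes 0
Maximum depth reached: 2

2
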